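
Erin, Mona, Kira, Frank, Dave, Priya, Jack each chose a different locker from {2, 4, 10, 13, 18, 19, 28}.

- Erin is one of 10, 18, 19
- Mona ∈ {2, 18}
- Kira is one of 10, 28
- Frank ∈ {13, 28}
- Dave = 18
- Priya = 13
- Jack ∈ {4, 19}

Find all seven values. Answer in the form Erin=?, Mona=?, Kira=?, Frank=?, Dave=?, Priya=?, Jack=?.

Dave has just one choice, so Dave = 18. Eliminate 18 elsewhere: Erin, Mona.
Priya must be 13 (only option left). So Frank can't be 13.
Mona has just one choice, so Mona = 2.
Frank has just one choice, so Frank = 28. Eliminate 28 elsewhere: Kira.
Kira's domain is down to {10}, so Kira = 10. Eliminate 10 elsewhere: Erin.
Erin has just one choice, so Erin = 19. So Jack can't be 19.
Jack's domain is down to {4}, so Jack = 4.

Erin=19, Mona=2, Kira=10, Frank=28, Dave=18, Priya=13, Jack=4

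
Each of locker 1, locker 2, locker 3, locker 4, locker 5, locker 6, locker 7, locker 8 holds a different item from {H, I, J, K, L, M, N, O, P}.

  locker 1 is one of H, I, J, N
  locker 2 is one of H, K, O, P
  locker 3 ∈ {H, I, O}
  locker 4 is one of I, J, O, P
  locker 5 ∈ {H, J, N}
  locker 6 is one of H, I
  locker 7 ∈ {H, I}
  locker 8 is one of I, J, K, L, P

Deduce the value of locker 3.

O

The 8 variables draw from only 8 values {H, I, J, K, L, N, O, P}, so each is used; only locker 8 can be L, hence locker 8 = L.
Among the 7 still-open variables, K fits only locker 2 (and all 7 values in {H, I, J, K, N, O, P} must be used), so locker 2 = K.
Among the 6 still-open variables, P fits only locker 4 (and all 6 values in {H, I, J, N, O, P} must be used), so locker 4 = P.
The 5 still-open variables together cover exactly {H, I, J, N, O} — 5 values for 5 variables — and O appears only in locker 3's list, so locker 3 = O.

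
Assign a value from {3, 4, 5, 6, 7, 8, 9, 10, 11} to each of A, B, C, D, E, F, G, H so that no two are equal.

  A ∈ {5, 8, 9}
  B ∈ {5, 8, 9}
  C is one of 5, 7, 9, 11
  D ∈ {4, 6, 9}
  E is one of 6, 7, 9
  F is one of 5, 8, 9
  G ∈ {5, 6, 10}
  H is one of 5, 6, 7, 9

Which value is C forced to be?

The 8 variables together cover exactly {4, 5, 6, 7, 8, 9, 10, 11} — 8 values for 8 variables — and 4 appears only in D's list, so D = 4.
Among the 7 still-open variables, 10 fits only G (and all 7 values in {5, 6, 7, 8, 9, 10, 11} must be used), so G = 10.
The 6 still-open variables draw from only 6 values {5, 6, 7, 8, 9, 11}, so each is used; only C can be 11, hence C = 11.

11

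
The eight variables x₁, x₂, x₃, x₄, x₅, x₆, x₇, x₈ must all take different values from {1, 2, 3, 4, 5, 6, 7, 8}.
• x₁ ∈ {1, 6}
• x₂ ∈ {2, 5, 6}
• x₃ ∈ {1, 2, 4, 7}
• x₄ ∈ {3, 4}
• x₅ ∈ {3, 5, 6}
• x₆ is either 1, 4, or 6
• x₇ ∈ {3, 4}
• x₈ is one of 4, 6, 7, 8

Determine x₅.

Among the 8 variables, 8 fits only x₈ (and all 8 values in {1, 2, 3, 4, 5, 6, 7, 8} must be used), so x₈ = 8.
Among the 7 still-open variables, 7 fits only x₃ (and all 7 values in {1, 2, 3, 4, 5, 6, 7} must be used), so x₃ = 7.
The 6 still-open variables draw from only 6 values {1, 2, 3, 4, 5, 6}, so each is used; only x₂ can be 2, hence x₂ = 2.
The 5 still-open variables together cover exactly {1, 3, 4, 5, 6} — 5 values for 5 variables — and 5 appears only in x₅'s list, so x₅ = 5.

5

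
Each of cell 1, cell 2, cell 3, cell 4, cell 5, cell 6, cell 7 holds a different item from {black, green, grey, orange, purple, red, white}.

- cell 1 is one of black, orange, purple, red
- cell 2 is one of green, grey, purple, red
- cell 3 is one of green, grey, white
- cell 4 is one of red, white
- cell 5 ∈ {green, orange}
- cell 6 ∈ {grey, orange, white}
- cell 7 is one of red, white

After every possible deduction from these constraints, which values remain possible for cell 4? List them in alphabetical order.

Among the 7 variables, black fits only cell 1 (and all 7 values in {black, green, grey, orange, purple, red, white} must be used), so cell 1 = black.
Among the 6 still-open variables, purple fits only cell 2 (and all 6 values in {green, grey, orange, purple, red, white} must be used), so cell 2 = purple.
The 2 variables cell 4 and cell 7 are confined to {red, white}, which locks those values in; drop them from cell 3, cell 6.
No further eliminations apply; cell 4 can still be any of red, white.

red, white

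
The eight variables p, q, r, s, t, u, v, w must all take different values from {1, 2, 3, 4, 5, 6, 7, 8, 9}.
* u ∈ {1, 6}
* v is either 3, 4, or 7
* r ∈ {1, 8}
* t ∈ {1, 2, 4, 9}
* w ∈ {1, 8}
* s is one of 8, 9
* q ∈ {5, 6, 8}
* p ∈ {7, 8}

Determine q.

5

The 2 variables r and w are confined to {1, 8}, which locks those values in; drop them from p, q, s, t, u.
p's domain is down to {7}, so p = 7. So v can't be 7.
That leaves s = 9. Strike 9 from t.
u has just one choice, so u = 6. Remove 6 from q.
So q = 5.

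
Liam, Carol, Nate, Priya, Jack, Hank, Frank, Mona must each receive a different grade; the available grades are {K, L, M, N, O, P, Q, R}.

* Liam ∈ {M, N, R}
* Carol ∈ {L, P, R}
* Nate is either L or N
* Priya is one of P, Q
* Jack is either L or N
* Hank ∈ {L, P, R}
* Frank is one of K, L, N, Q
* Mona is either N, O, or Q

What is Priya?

Q

Among the 8 variables, K fits only Frank (and all 8 values in {K, L, M, N, O, P, Q, R} must be used), so Frank = K.
The 7 still-open variables together cover exactly {L, M, N, O, P, Q, R} — 7 values for 7 variables — and M appears only in Liam's list, so Liam = M.
The 6 still-open variables together cover exactly {L, N, O, P, Q, R} — 6 values for 6 variables — and O appears only in Mona's list, so Mona = O.
Among the 5 still-open variables, Q fits only Priya (and all 5 values in {L, N, P, Q, R} must be used), so Priya = Q.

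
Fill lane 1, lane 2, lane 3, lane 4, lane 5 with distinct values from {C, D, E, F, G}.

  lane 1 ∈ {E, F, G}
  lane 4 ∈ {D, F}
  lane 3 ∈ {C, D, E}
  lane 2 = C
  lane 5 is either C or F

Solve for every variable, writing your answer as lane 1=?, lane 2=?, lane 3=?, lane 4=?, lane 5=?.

lane 2 must be C (only option left). Strike C from lane 3, lane 5.
lane 5 has just one choice, so lane 5 = F. Strike F from lane 1, lane 4.
That leaves lane 4 = D. Remove D from lane 3.
lane 3 must be E (only option left). So lane 1 can't be E.
lane 1 has just one choice, so lane 1 = G.

lane 1=G, lane 2=C, lane 3=E, lane 4=D, lane 5=F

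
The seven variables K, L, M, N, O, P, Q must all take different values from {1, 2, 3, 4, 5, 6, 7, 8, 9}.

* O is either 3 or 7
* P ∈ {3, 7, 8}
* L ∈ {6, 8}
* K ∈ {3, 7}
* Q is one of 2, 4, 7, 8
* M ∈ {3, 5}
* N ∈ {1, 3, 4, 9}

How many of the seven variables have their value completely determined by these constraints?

3

K and O between them cover only {3, 7} — a naked pair. Remove those values from M, N, P, Q.
M must be 5 (only option left).
P must be 8 (only option left). So L, Q can't be 8.
That leaves L = 6.
Determined: L=6, M=5, P=8. The other variables each still have more than one consistent value. That makes 3.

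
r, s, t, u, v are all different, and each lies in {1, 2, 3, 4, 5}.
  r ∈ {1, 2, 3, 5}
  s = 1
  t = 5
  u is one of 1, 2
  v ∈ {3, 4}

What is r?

3

s's domain is down to {1}, so s = 1. Strike 1 from r, u.
t must be 5 (only option left). Eliminate 5 elsewhere: r.
u's domain is down to {2}, so u = 2. So r can't be 2.
So r = 3.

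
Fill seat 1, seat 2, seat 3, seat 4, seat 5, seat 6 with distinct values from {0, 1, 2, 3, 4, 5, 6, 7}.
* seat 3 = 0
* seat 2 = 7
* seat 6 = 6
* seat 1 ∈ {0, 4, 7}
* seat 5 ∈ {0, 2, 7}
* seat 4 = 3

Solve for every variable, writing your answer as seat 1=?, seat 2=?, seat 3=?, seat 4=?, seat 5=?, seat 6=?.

seat 2's domain is down to {7}, so seat 2 = 7. So seat 1, seat 5 can't be 7.
That leaves seat 3 = 0. Remove 0 from seat 1, seat 5.
That leaves seat 4 = 3.
seat 5's domain is down to {2}, so seat 5 = 2.
That leaves seat 6 = 6.
That leaves seat 1 = 4.

seat 1=4, seat 2=7, seat 3=0, seat 4=3, seat 5=2, seat 6=6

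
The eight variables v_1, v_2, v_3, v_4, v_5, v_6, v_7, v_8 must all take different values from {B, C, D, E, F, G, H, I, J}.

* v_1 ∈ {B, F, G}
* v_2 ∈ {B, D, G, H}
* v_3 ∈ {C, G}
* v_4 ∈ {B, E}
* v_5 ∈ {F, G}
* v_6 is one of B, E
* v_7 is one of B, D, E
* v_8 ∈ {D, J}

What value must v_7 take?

D

Among the 8 variables, C fits only v_3 (and all 8 values in {B, C, D, E, F, G, H, J} must be used), so v_3 = C.
The 7 still-open variables together cover exactly {B, D, E, F, G, H, J} — 7 values for 7 variables — and H appears only in v_2's list, so v_2 = H.
The 6 still-open variables draw from only 6 values {B, D, E, F, G, J}, so each is used; only v_8 can be J, hence v_8 = J.
The 5 still-open variables together cover exactly {B, D, E, F, G} — 5 values for 5 variables — and D appears only in v_7's list, so v_7 = D.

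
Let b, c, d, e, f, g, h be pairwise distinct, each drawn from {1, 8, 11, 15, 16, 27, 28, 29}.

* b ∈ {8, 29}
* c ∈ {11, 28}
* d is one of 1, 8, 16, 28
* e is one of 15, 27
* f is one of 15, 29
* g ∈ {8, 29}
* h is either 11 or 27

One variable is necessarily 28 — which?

The 2 variables b and g are confined to {8, 29}, which locks those values in; drop them from d, f.
f's domain is down to {15}, so f = 15. Remove 15 from e.
e must be 27 (only option left). Eliminate 27 elsewhere: h.
h must be 11 (only option left). Remove 11 from c.
So 28 goes to c.

c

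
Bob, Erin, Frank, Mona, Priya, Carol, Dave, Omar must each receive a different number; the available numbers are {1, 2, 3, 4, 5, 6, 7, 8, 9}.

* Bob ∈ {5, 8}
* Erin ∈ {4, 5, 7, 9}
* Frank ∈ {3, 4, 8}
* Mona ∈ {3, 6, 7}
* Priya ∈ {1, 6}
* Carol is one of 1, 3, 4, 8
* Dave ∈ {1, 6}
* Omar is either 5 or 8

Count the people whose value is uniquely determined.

2

The 8 variables draw from only 8 values {1, 3, 4, 5, 6, 7, 8, 9}, so each is used; only Erin can be 9, hence Erin = 9.
Among the 7 still-open variables, 7 fits only Mona (and all 7 values in {1, 3, 4, 5, 6, 7, 8} must be used), so Mona = 7.
Bob and Omar between them cover only {5, 8} — a naked pair. Remove those values from Frank, Carol.
Priya and Dave between them cover only {1, 6} — a naked pair. Remove those values from Carol.
Determined: Erin=9, Mona=7. The other people each still have more than one consistent value. That makes 2.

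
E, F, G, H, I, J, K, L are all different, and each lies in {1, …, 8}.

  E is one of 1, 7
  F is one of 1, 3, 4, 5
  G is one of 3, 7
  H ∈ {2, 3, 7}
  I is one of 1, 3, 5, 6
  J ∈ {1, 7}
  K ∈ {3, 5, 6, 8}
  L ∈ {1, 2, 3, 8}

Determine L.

The 8 variables together cover exactly {1, 2, 3, 4, 5, 6, 7, 8} — 8 values for 8 variables — and 4 appears only in F's list, so F = 4.
The 2 variables E and J are confined to {1, 7}, which locks those values in; drop them from G, H, I, L.
G must be 3 (only option left). Remove 3 from H, I, K, L.
H's domain is down to {2}, so H = 2. Eliminate 2 elsewhere: L.
So L = 8.

8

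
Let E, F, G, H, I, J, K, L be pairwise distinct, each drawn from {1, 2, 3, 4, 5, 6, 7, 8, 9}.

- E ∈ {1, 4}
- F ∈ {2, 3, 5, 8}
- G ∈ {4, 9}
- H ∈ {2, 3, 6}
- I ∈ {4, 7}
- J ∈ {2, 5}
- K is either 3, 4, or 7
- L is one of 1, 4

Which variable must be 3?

E and L between them cover only {1, 4} — a naked pair. Remove those values from G, I, K.
That leaves G = 9.
That leaves I = 7. Remove 7 from K.
So 3 goes to K.

K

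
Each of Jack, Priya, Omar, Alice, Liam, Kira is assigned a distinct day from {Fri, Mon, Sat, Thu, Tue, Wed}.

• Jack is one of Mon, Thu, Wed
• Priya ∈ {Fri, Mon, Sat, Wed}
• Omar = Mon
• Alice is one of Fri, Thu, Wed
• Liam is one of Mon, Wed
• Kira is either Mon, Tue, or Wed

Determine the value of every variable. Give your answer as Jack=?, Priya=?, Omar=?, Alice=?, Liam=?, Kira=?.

Jack=Thu, Priya=Sat, Omar=Mon, Alice=Fri, Liam=Wed, Kira=Tue

Omar's domain is down to {Mon}, so Omar = Mon. Eliminate Mon elsewhere: Jack, Priya, Liam, Kira.
Liam must be Wed (only option left). So Jack, Priya, Alice, Kira can't be Wed.
That leaves Kira = Tue.
Jack must be Thu (only option left). Eliminate Thu elsewhere: Alice.
Alice must be Fri (only option left). Strike Fri from Priya.
Priya must be Sat (only option left).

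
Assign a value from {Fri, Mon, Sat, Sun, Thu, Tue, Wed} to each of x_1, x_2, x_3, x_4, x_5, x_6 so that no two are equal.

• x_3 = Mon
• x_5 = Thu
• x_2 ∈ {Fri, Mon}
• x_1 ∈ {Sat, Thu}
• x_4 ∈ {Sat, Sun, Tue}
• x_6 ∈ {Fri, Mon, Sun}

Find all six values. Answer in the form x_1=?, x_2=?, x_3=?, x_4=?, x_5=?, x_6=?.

x_1=Sat, x_2=Fri, x_3=Mon, x_4=Tue, x_5=Thu, x_6=Sun

x_3's domain is down to {Mon}, so x_3 = Mon. Strike Mon from x_2, x_6.
x_5 has just one choice, so x_5 = Thu. Eliminate Thu elsewhere: x_1.
x_1's domain is down to {Sat}, so x_1 = Sat. Strike Sat from x_4.
x_2's domain is down to {Fri}, so x_2 = Fri. So x_6 can't be Fri.
That leaves x_6 = Sun. Eliminate Sun elsewhere: x_4.
x_4 must be Tue (only option left).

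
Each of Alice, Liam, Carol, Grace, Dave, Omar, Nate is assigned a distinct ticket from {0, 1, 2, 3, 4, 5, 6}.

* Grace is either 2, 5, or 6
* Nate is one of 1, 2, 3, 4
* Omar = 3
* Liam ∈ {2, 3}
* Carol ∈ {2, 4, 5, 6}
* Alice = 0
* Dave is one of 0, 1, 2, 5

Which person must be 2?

Liam

Alice has just one choice, so Alice = 0. Remove 0 from Dave.
Omar's domain is down to {3}, so Omar = 3. Remove 3 from Liam, Nate.
So 2 goes to Liam.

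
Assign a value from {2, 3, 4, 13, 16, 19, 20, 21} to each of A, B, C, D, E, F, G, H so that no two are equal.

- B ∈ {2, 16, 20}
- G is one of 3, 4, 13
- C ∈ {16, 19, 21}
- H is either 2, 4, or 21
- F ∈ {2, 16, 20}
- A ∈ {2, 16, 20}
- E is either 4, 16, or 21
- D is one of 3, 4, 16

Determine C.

19

Among the 8 variables, 13 fits only G (and all 8 values in {2, 3, 4, 13, 16, 19, 20, 21} must be used), so G = 13.
Among the 7 still-open variables, 3 fits only D (and all 7 values in {2, 3, 4, 16, 19, 20, 21} must be used), so D = 3.
The 6 still-open variables together cover exactly {2, 4, 16, 19, 20, 21} — 6 values for 6 variables — and 19 appears only in C's list, so C = 19.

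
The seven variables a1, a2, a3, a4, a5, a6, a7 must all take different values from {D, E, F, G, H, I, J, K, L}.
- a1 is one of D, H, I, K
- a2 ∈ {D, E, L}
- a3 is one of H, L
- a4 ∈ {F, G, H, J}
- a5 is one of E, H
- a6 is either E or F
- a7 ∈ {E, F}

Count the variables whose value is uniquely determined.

a6 and a7 share exactly the 2 values {E, F}; by pigeonhole those values go to them, so strike E, F from a2, a4, a5.
a5's domain is down to {H}, so a5 = H. So a1, a3, a4 can't be H.
a3's domain is down to {L}, so a3 = L. Strike L from a2.
That leaves a2 = D. So a1 can't be D.
Determined: a2=D, a3=L, a5=H. The other variables each still have more than one consistent value. That makes 3.

3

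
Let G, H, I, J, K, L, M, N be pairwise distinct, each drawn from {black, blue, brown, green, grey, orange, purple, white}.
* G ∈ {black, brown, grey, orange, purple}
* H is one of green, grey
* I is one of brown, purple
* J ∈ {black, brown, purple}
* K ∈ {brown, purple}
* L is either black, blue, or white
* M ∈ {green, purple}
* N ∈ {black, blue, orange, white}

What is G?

orange

The 2 variables I and K are confined to {brown, purple}, which locks those values in; drop them from G, J, M.
That leaves J = black. Strike black from G, L, N.
M's domain is down to {green}, so M = green. Remove green from H.
H's domain is down to {grey}, so H = grey. Eliminate grey elsewhere: G.
So G = orange.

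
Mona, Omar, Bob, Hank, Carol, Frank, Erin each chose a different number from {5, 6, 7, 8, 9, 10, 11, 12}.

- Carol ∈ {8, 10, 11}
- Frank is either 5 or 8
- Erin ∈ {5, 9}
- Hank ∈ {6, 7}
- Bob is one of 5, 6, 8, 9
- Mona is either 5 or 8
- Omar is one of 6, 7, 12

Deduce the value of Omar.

12

Mona and Frank between them cover only {5, 8} — a naked pair. Remove those values from Bob, Carol, Erin.
That leaves Erin = 9. Remove 9 from Bob.
Bob's domain is down to {6}, so Bob = 6. Remove 6 from Omar, Hank.
Hank must be 7 (only option left). Remove 7 from Omar.
So Omar = 12.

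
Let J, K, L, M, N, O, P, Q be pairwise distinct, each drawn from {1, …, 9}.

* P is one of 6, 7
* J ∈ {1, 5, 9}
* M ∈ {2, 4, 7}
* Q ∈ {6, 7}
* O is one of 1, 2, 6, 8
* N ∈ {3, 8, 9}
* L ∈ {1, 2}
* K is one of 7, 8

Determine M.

4

P and Q share exactly the 2 values {6, 7}; by pigeonhole those values go to them, so strike 6, 7 from K, M, O.
That leaves K = 8. Remove 8 from N, O.
L and O between them cover only {1, 2} — a naked pair. Remove those values from J, M.
So M = 4.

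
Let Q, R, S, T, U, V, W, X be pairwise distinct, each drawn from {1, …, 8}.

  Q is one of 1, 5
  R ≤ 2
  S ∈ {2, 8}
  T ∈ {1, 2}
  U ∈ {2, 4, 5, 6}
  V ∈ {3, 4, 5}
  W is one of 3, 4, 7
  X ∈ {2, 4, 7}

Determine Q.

5

The 8 variables together cover exactly {1, 2, 3, 4, 5, 6, 7, 8} — 8 values for 8 variables — and 6 appears only in U's list, so U = 6.
Among the 7 still-open variables, 8 fits only S (and all 7 values in {1, 2, 3, 4, 5, 7, 8} must be used), so S = 8.
R and T between them cover only {1, 2} — a naked pair. Remove those values from Q, X.
So Q = 5.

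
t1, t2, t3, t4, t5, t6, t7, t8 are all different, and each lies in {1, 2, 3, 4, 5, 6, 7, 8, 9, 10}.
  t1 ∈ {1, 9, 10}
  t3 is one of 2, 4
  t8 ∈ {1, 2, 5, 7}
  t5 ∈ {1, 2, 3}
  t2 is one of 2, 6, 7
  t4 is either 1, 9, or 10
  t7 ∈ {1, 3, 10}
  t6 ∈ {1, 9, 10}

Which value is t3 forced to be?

4

The 3 variables t1, t4, t6 are confined to {1, 9, 10}, which locks those values in; drop them from t5, t7, t8.
t7 must be 3 (only option left). So t5 can't be 3.
t5 has just one choice, so t5 = 2. So t2, t3, t8 can't be 2.
So t3 = 4.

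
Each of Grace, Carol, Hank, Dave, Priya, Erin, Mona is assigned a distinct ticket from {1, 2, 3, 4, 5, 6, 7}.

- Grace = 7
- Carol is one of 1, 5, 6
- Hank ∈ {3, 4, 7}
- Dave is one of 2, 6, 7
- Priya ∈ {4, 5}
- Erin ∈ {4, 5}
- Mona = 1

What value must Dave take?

2

Grace must be 7 (only option left). Eliminate 7 elsewhere: Hank, Dave.
That leaves Mona = 1. Strike 1 from Carol.
The 5 still-open variables together cover exactly {2, 3, 4, 5, 6} — 5 values for 5 variables — and 2 appears only in Dave's list, so Dave = 2.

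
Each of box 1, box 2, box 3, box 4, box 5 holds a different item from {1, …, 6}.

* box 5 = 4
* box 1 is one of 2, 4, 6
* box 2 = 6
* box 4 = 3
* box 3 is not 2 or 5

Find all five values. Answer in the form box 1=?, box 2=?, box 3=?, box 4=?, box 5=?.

box 1=2, box 2=6, box 3=1, box 4=3, box 5=4

box 2's domain is down to {6}, so box 2 = 6. Eliminate 6 elsewhere: box 1, box 3.
That leaves box 4 = 3. Remove 3 from box 3.
box 5's domain is down to {4}, so box 5 = 4. Remove 4 from box 1, box 3.
box 1 must be 2 (only option left).
box 3's domain is down to {1}, so box 3 = 1.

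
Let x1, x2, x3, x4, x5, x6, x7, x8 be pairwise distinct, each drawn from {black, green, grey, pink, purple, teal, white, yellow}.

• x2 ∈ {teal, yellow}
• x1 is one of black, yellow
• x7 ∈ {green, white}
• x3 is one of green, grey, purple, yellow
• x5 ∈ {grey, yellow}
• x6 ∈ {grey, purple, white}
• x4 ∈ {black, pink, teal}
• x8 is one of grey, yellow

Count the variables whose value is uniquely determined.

3

Among the 8 variables, pink fits only x4 (and all 8 values in {black, green, grey, pink, purple, teal, white, yellow} must be used), so x4 = pink.
The 7 still-open variables draw from only 7 values {black, green, grey, purple, teal, white, yellow}, so each is used; only x1 can be black, hence x1 = black.
Among the 6 still-open variables, teal fits only x2 (and all 6 values in {green, grey, purple, teal, white, yellow} must be used), so x2 = teal.
x5 and x8 share exactly the 2 values {grey, yellow}; by pigeonhole those values go to them, so strike grey, yellow from x3, x6.
Determined: x1=black, x2=teal, x4=pink. The other variables each still have more than one consistent value. That makes 3.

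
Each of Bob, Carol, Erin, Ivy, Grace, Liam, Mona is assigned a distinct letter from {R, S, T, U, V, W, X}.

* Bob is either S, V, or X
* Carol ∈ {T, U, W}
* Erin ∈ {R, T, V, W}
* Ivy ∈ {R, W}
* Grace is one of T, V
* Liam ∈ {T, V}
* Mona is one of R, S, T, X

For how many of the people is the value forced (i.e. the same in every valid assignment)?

Among the 7 variables, U fits only Carol (and all 7 values in {R, S, T, U, V, W, X} must be used), so Carol = U.
The 2 variables Grace and Liam are confined to {T, V}, which locks those values in; drop them from Bob, Erin, Mona.
Erin and Ivy between them cover only {R, W} — a naked pair. Remove those values from Mona.
Determined: Carol=U. The other people each still have more than one consistent value. That makes 1.

1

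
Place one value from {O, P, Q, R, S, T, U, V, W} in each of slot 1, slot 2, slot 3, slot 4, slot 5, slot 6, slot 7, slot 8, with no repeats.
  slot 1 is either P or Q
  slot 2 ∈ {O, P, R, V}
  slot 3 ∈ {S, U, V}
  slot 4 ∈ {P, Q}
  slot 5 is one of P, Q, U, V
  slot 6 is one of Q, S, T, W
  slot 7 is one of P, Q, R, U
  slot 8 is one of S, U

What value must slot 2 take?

O

slot 1 and slot 4 between them cover only {P, Q} — a naked pair. Remove those values from slot 2, slot 5, slot 6, slot 7.
slot 3, slot 5, slot 8 share exactly the 3 values {S, U, V}; by pigeonhole those values go to them, so strike S, U, V from slot 2, slot 6, slot 7.
slot 7 must be R (only option left). So slot 2 can't be R.
So slot 2 = O.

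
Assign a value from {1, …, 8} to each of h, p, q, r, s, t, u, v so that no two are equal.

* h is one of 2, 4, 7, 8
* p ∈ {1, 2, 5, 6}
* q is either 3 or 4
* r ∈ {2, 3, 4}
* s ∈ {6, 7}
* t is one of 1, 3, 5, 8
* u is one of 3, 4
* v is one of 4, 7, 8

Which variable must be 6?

The 2 variables q and u are confined to {3, 4}, which locks those values in; drop them from h, r, t, v.
That leaves r = 2. Strike 2 from h, p.
The 2 variables h and v are confined to {7, 8}, which locks those values in; drop them from s, t.
So 6 goes to s.

s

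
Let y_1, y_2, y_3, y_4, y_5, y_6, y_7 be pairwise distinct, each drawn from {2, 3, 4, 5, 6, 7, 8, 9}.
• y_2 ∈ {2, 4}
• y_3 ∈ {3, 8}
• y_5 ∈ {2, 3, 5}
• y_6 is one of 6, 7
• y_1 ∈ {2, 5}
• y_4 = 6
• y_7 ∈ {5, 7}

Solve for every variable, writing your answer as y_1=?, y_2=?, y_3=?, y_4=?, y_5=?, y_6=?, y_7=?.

y_1=2, y_2=4, y_3=8, y_4=6, y_5=3, y_6=7, y_7=5

y_4 has just one choice, so y_4 = 6. Eliminate 6 elsewhere: y_6.
y_6's domain is down to {7}, so y_6 = 7. So y_7 can't be 7.
y_7 has just one choice, so y_7 = 5. So y_1, y_5 can't be 5.
That leaves y_1 = 2. Eliminate 2 elsewhere: y_2, y_5.
y_2 must be 4 (only option left).
y_5's domain is down to {3}, so y_5 = 3. Eliminate 3 elsewhere: y_3.
y_3's domain is down to {8}, so y_3 = 8.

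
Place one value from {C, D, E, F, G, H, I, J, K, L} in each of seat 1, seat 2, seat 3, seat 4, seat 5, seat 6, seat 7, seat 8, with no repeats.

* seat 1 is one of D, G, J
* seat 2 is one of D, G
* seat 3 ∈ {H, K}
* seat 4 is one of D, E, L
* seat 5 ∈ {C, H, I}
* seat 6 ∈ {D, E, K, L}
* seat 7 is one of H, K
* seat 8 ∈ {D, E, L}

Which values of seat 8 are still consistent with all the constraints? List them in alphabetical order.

seat 3 and seat 7 between them cover only {H, K} — a naked pair. Remove those values from seat 5, seat 6.
seat 4, seat 6, seat 8 between them cover only {D, E, L} — a naked triple. Remove those values from seat 1, seat 2.
seat 2 must be G (only option left). Eliminate G elsewhere: seat 1.
seat 1 must be J (only option left).
No further eliminations apply; seat 8 can still be any of D, E, L.

D, E, L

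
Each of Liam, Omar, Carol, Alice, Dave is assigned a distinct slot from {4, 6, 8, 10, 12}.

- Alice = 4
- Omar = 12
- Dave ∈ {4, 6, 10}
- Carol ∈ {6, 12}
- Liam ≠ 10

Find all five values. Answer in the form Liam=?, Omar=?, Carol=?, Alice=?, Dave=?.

Liam=8, Omar=12, Carol=6, Alice=4, Dave=10

Omar's domain is down to {12}, so Omar = 12. Strike 12 from Liam, Carol.
That leaves Carol = 6. Remove 6 from Liam, Dave.
Alice has just one choice, so Alice = 4. Eliminate 4 elsewhere: Liam, Dave.
That leaves Dave = 10.
Liam must be 8 (only option left).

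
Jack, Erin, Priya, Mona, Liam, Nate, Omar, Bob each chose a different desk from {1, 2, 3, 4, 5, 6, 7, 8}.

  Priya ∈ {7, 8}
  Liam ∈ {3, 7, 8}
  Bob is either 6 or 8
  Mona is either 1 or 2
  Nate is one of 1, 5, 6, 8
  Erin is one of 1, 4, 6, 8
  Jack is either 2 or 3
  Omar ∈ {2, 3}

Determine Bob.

6

The 8 variables draw from only 8 values {1, 2, 3, 4, 5, 6, 7, 8}, so each is used; only Erin can be 4, hence Erin = 4.
Among the 7 still-open variables, 5 fits only Nate (and all 7 values in {1, 2, 3, 5, 6, 7, 8} must be used), so Nate = 5.
The 6 still-open variables together cover exactly {1, 2, 3, 6, 7, 8} — 6 values for 6 variables — and 1 appears only in Mona's list, so Mona = 1.
Among the 5 still-open variables, 6 fits only Bob (and all 5 values in {2, 3, 6, 7, 8} must be used), so Bob = 6.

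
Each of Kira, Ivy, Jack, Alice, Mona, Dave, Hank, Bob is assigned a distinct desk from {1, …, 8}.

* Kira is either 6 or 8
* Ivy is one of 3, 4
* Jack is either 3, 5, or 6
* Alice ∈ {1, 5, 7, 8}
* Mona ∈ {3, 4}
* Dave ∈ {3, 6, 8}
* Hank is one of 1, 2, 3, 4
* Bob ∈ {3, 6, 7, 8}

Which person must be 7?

Bob

The 8 variables draw from only 8 values {1, 2, 3, 4, 5, 6, 7, 8}, so each is used; only Hank can be 2, hence Hank = 2.
The 7 still-open variables together cover exactly {1, 3, 4, 5, 6, 7, 8} — 7 values for 7 variables — and 1 appears only in Alice's list, so Alice = 1.
The 6 still-open variables together cover exactly {3, 4, 5, 6, 7, 8} — 6 values for 6 variables — and 5 appears only in Jack's list, so Jack = 5.
The 5 still-open variables together cover exactly {3, 4, 6, 7, 8} — 5 values for 5 variables — and 7 appears only in Bob's list, so Bob = 7.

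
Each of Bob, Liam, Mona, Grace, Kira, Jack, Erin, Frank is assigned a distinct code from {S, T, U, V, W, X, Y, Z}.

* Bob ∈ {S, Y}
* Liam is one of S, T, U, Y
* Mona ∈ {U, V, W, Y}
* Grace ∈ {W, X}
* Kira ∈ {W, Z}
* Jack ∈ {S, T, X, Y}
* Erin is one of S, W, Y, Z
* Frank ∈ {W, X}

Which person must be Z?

Among the 8 variables, V fits only Mona (and all 8 values in {S, T, U, V, W, X, Y, Z} must be used), so Mona = V.
Among the 7 still-open variables, U fits only Liam (and all 7 values in {S, T, U, W, X, Y, Z} must be used), so Liam = U.
Among the 6 still-open variables, T fits only Jack (and all 6 values in {S, T, W, X, Y, Z} must be used), so Jack = T.
Grace and Frank share exactly the 2 values {W, X}; by pigeonhole those values go to them, so strike W, X from Kira, Erin.
So Z goes to Kira.

Kira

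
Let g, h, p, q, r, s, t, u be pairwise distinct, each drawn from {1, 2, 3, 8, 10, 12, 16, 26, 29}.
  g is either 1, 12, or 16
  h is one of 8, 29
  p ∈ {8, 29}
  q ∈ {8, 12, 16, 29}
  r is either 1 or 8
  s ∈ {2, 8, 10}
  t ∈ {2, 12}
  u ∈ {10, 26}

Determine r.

1

The 8 variables together cover exactly {1, 2, 8, 10, 12, 16, 26, 29} — 8 values for 8 variables — and 26 appears only in u's list, so u = 26.
The 7 still-open variables draw from only 7 values {1, 2, 8, 10, 12, 16, 29}, so each is used; only s can be 10, hence s = 10.
Among the 6 still-open variables, 2 fits only t (and all 6 values in {1, 2, 8, 12, 16, 29} must be used), so t = 2.
h and p share exactly the 2 values {8, 29}; by pigeonhole those values go to them, so strike 8, 29 from q, r.
So r = 1.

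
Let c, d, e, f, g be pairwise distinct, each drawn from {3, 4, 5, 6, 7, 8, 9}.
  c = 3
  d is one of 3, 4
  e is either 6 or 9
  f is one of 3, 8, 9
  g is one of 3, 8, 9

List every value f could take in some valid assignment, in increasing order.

c has just one choice, so c = 3. Strike 3 from d, f, g.
d must be 4 (only option left).
The 3 still-open variables together cover exactly {6, 8, 9} — 3 values for 3 variables — and 6 appears only in e's list, so e = 6.
No further eliminations apply; f can still be any of 8, 9.

8, 9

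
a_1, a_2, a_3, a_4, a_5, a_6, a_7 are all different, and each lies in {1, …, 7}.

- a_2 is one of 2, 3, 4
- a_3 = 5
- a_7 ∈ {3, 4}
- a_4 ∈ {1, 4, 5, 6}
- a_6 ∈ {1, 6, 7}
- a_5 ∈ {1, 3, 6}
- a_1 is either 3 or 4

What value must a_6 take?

7

a_3's domain is down to {5}, so a_3 = 5. Remove 5 from a_4.
Among the 6 still-open variables, 2 fits only a_2 (and all 6 values in {1, 2, 3, 4, 6, 7} must be used), so a_2 = 2.
The 5 still-open variables together cover exactly {1, 3, 4, 6, 7} — 5 values for 5 variables — and 7 appears only in a_6's list, so a_6 = 7.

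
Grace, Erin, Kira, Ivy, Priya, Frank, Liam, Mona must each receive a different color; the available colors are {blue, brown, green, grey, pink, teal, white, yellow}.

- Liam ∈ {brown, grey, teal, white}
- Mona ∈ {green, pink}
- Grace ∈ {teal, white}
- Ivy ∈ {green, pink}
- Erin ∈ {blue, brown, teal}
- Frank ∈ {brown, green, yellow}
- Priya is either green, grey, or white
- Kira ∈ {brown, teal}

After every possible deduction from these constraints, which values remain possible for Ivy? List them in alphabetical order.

The 8 variables draw from only 8 values {blue, brown, green, grey, pink, teal, white, yellow}, so each is used; only Erin can be blue, hence Erin = blue.
Among the 7 still-open variables, yellow fits only Frank (and all 7 values in {brown, green, grey, pink, teal, white, yellow} must be used), so Frank = yellow.
The 2 variables Ivy and Mona are confined to {green, pink}, which locks those values in; drop them from Priya.
No further eliminations apply; Ivy can still be any of green, pink.

green, pink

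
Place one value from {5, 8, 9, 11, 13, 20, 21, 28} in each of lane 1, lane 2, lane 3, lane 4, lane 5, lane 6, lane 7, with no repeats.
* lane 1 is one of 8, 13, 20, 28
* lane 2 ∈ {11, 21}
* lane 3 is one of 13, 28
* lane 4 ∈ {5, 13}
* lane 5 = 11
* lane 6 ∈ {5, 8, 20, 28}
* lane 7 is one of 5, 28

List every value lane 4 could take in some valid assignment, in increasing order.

lane 5 must be 11 (only option left). Eliminate 11 elsewhere: lane 2.
lane 2 has just one choice, so lane 2 = 21.
lane 3, lane 4, lane 7 share exactly the 3 values {5, 13, 28}; by pigeonhole those values go to them, so strike 5, 13, 28 from lane 1, lane 6.
No further eliminations apply; lane 4 can still be any of 5, 13.

5, 13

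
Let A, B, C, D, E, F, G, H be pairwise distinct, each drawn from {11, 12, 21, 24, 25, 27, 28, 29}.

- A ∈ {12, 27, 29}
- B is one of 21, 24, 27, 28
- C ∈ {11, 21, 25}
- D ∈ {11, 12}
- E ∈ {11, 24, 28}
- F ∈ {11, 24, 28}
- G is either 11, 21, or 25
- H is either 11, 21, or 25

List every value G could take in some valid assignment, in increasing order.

Among the 8 variables, 29 fits only A (and all 8 values in {11, 12, 21, 24, 25, 27, 28, 29} must be used), so A = 29.
The 7 still-open variables together cover exactly {11, 12, 21, 24, 25, 27, 28} — 7 values for 7 variables — and 12 appears only in D's list, so D = 12.
Among the 6 still-open variables, 27 fits only B (and all 6 values in {11, 21, 24, 25, 27, 28} must be used), so B = 27.
C, G, H between them cover only {11, 21, 25} — a naked triple. Remove those values from E, F.
No further eliminations apply; G can still be any of 11, 21, 25.

11, 21, 25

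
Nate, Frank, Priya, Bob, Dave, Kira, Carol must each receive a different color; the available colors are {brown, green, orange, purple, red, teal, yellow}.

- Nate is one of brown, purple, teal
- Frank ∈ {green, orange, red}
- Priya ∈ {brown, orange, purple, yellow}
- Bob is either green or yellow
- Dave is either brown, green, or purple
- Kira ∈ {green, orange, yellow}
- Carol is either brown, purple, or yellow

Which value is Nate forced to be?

Among the 7 variables, red fits only Frank (and all 7 values in {brown, green, orange, purple, red, teal, yellow} must be used), so Frank = red.
Among the 6 still-open variables, teal fits only Nate (and all 6 values in {brown, green, orange, purple, teal, yellow} must be used), so Nate = teal.

teal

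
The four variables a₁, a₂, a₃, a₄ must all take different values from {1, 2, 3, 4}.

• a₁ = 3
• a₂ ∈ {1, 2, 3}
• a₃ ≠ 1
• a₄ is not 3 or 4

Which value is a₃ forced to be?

a₁ has just one choice, so a₁ = 3. Strike 3 from a₂, a₃.
The 3 still-open variables draw from only 3 values {1, 2, 4}, so each is used; only a₃ can be 4, hence a₃ = 4.

4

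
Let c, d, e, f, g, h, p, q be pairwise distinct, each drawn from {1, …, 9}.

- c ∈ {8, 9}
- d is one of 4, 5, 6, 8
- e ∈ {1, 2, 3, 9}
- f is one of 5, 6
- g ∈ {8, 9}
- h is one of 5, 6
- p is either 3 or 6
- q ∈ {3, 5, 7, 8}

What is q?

7

c and g between them cover only {8, 9} — a naked pair. Remove those values from d, e, q.
f and h share exactly the 2 values {5, 6}; by pigeonhole those values go to them, so strike 5, 6 from d, p, q.
d must be 4 (only option left).
That leaves p = 3. Remove 3 from e, q.
So q = 7.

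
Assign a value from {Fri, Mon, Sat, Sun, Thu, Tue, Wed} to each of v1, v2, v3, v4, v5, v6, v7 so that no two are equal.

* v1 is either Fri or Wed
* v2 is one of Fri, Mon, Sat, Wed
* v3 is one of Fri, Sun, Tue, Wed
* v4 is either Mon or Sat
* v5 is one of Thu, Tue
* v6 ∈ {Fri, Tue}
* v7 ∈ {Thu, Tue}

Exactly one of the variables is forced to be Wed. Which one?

v1

The 7 variables draw from only 7 values {Fri, Mon, Sat, Sun, Thu, Tue, Wed}, so each is used; only v3 can be Sun, hence v3 = Sun.
v5 and v7 share exactly the 2 values {Thu, Tue}; by pigeonhole those values go to them, so strike Thu, Tue from v6.
v6's domain is down to {Fri}, so v6 = Fri. Remove Fri from v1, v2.
So Wed goes to v1.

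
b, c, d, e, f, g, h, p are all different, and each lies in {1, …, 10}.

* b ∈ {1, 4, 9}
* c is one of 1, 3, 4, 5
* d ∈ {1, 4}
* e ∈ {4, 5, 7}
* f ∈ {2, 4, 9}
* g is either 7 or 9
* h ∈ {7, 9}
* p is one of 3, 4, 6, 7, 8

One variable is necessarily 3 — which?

The 2 variables g and h are confined to {7, 9}, which locks those values in; drop them from b, e, f, p.
b and d between them cover only {1, 4} — a naked pair. Remove those values from c, e, f, p.
That leaves e = 5. Strike 5 from c.
So 3 goes to c.

c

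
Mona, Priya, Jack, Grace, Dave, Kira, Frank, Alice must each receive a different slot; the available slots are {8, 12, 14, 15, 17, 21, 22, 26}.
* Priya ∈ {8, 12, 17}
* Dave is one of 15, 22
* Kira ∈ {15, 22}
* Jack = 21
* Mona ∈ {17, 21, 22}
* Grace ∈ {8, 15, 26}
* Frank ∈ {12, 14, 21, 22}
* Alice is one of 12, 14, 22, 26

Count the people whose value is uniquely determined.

Jack must be 21 (only option left). Remove 21 from Mona, Frank.
Dave and Kira between them cover only {15, 22} — a naked pair. Remove those values from Mona, Grace, Frank, Alice.
That leaves Mona = 17. Remove 17 from Priya.
Determined: Mona=17, Jack=21. The other people each still have more than one consistent value. That makes 2.

2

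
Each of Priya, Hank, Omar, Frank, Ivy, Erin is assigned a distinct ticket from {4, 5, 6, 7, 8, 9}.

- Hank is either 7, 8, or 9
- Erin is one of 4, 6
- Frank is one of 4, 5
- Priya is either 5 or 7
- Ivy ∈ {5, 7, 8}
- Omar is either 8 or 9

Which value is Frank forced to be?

The 6 variables together cover exactly {4, 5, 6, 7, 8, 9} — 6 values for 6 variables — and 6 appears only in Erin's list, so Erin = 6.
Among the 5 still-open variables, 4 fits only Frank (and all 5 values in {4, 5, 7, 8, 9} must be used), so Frank = 4.

4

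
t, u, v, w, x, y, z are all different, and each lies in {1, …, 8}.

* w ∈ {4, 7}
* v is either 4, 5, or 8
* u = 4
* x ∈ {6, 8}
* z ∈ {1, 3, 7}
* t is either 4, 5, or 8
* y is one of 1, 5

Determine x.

u must be 4 (only option left). So t, v, w can't be 4.
w's domain is down to {7}, so w = 7. Remove 7 from z.
The 5 still-open variables draw from only 5 values {1, 3, 5, 6, 8}, so each is used; only z can be 3, hence z = 3.
Among the 4 still-open variables, 1 fits only y (and all 4 values in {1, 5, 6, 8} must be used), so y = 1.
The 3 still-open variables draw from only 3 values {5, 6, 8}, so each is used; only x can be 6, hence x = 6.

6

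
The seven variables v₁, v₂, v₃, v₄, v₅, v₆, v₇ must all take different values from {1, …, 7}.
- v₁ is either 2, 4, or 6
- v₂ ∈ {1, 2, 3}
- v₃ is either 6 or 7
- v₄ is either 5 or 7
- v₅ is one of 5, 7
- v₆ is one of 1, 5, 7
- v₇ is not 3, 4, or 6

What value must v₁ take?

The 7 variables draw from only 7 values {1, 2, 3, 4, 5, 6, 7}, so each is used; only v₂ can be 3, hence v₂ = 3.
The 6 still-open variables draw from only 6 values {1, 2, 4, 5, 6, 7}, so each is used; only v₁ can be 4, hence v₁ = 4.

4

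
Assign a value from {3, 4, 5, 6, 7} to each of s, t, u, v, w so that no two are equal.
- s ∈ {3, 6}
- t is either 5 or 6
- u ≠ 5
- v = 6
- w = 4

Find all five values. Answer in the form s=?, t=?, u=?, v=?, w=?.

v must be 6 (only option left). Remove 6 from s, t, u.
w must be 4 (only option left). Remove 4 from u.
s must be 3 (only option left). Eliminate 3 elsewhere: u.
t has just one choice, so t = 5.
That leaves u = 7.

s=3, t=5, u=7, v=6, w=4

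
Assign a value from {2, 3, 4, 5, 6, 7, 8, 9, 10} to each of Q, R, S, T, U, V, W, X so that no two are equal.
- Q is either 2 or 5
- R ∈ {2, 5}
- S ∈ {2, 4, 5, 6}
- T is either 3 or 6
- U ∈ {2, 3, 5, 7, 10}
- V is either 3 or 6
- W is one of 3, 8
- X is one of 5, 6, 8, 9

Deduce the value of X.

Q and R share exactly the 2 values {2, 5}; by pigeonhole those values go to them, so strike 2, 5 from S, U, X.
T and V share exactly the 2 values {3, 6}; by pigeonhole those values go to them, so strike 3, 6 from S, U, W, X.
S's domain is down to {4}, so S = 4.
W's domain is down to {8}, so W = 8. Eliminate 8 elsewhere: X.
So X = 9.

9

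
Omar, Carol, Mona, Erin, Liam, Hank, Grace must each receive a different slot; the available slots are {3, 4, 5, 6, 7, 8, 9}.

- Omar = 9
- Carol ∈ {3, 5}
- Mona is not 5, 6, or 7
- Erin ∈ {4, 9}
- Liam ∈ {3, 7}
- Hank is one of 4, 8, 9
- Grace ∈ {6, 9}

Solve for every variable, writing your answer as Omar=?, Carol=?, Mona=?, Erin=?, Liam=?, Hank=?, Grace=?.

Omar's domain is down to {9}, so Omar = 9. So Mona, Erin, Hank, Grace can't be 9.
Erin has just one choice, so Erin = 4. Remove 4 from Mona, Hank.
Hank's domain is down to {8}, so Hank = 8. Remove 8 from Mona.
Grace must be 6 (only option left).
Mona must be 3 (only option left). So Carol, Liam can't be 3.
Liam has just one choice, so Liam = 7.
That leaves Carol = 5.

Omar=9, Carol=5, Mona=3, Erin=4, Liam=7, Hank=8, Grace=6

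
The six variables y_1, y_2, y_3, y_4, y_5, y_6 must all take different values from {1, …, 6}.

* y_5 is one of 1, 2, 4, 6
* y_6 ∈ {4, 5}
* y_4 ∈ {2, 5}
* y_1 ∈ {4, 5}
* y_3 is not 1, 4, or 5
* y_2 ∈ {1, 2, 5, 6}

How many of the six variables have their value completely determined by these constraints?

Among the 6 variables, 3 fits only y_3 (and all 6 values in {1, 2, 3, 4, 5, 6} must be used), so y_3 = 3.
The 2 variables y_1 and y_6 are confined to {4, 5}, which locks those values in; drop them from y_2, y_4, y_5.
y_4's domain is down to {2}, so y_4 = 2. Remove 2 from y_2, y_5.
Determined: y_3=3, y_4=2. The other variables each still have more than one consistent value. That makes 2.

2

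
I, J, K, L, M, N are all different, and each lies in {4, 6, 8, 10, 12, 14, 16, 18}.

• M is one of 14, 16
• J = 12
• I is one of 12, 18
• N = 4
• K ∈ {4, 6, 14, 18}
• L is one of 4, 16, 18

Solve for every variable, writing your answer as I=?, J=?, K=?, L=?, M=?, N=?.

I=18, J=12, K=6, L=16, M=14, N=4

J's domain is down to {12}, so J = 12. So I can't be 12.
N must be 4 (only option left). Remove 4 from K, L.
I must be 18 (only option left). Strike 18 from K, L.
L has just one choice, so L = 16. Eliminate 16 elsewhere: M.
M's domain is down to {14}, so M = 14. Eliminate 14 elsewhere: K.
That leaves K = 6.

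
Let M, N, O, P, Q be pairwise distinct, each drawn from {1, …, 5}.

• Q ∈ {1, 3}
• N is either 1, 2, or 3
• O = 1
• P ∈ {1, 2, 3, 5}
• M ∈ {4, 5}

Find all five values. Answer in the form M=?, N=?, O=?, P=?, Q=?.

O has just one choice, so O = 1. Remove 1 from N, P, Q.
That leaves Q = 3. Remove 3 from N, P.
N must be 2 (only option left). Remove 2 from P.
P's domain is down to {5}, so P = 5. So M can't be 5.
M's domain is down to {4}, so M = 4.

M=4, N=2, O=1, P=5, Q=3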